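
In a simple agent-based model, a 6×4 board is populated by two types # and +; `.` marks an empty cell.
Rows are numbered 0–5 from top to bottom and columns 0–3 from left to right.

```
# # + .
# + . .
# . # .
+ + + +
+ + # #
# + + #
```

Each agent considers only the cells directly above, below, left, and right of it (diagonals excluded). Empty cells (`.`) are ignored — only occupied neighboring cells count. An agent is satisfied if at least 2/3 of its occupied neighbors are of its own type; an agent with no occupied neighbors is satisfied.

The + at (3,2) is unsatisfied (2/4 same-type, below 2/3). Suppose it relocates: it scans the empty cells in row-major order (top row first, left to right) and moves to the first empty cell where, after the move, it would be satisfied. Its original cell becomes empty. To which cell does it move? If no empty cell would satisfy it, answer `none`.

(0,3)

Vacating (3,2). Empty cells in order:
  (0,3): 1/1 same-type → satisfied — stop here.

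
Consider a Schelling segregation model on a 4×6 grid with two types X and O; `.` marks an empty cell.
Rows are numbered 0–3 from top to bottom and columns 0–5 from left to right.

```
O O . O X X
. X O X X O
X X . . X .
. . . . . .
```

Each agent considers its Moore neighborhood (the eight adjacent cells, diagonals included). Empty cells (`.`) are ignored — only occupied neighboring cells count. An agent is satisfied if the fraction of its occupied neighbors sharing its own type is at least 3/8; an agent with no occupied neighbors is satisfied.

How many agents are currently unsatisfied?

Row 0: (0,0)O 1/2 satisfied · (0,1)O 2/3 satisfied · (0,3)O 1/4 not · (0,4)X 3/5 satisfied · (0,5)X 2/3 satisfied
Row 1: (1,1)X 2/5 satisfied · (1,2)O 2/5 satisfied · (1,3)X 3/5 satisfied · (1,4)X 4/6 satisfied · (1,5)O 0/4 not
Row 2: (2,0)X 2/2 satisfied · (2,1)X 2/3 satisfied · (2,4)X 2/3 satisfied
Unsatisfied: (0,3), (1,5) — 2 in total.

2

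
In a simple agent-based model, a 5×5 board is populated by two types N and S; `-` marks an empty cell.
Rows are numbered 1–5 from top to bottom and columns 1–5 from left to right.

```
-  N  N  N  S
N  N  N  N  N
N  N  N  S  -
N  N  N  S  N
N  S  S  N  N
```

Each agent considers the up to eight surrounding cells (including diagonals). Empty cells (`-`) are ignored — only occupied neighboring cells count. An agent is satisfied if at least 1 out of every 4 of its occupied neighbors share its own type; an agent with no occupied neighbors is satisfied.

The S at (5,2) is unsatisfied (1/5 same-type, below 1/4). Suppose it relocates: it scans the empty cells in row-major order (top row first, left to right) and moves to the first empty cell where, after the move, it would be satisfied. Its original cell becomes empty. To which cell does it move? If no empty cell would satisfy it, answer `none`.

Vacating (5,2). Empty cells in order:
  (1,1): 0/3 same-type → still unsatisfied.
  (3,5): 2/5 same-type → satisfied — stop here.

(3,5)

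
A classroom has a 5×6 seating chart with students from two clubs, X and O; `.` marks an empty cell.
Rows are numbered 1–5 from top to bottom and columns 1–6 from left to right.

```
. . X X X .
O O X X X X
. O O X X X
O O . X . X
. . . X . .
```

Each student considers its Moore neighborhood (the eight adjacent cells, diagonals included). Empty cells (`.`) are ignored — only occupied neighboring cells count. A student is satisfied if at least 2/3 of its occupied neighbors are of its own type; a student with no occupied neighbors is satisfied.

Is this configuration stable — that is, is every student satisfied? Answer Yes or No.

No

(1,3)X 3/4 ok
(1,4)X 5/5 ok
(1,5)X 4/4 ok
(2,1)O 2/2 ok
(2,2)O 3/5 unhappy
(2,3)X 4/7 unhappy
(2,4)X 7/8 ok
(2,5)X 7/7 ok
(2,6)X 4/4 ok
(3,2)O 5/6 ok
(3,3)O 3/7 unhappy
(3,4)X 5/6 ok
(3,5)X 7/7 ok
(3,6)X 4/4 ok
(4,1)O 2/2 ok
(4,2)O 3/3 ok
(4,4)X 3/4 ok
(4,6)X 2/2 ok
(5,4)X 1/1 ok
For instance (2,2) has only 3/5 same-type neighbors, below 2/3.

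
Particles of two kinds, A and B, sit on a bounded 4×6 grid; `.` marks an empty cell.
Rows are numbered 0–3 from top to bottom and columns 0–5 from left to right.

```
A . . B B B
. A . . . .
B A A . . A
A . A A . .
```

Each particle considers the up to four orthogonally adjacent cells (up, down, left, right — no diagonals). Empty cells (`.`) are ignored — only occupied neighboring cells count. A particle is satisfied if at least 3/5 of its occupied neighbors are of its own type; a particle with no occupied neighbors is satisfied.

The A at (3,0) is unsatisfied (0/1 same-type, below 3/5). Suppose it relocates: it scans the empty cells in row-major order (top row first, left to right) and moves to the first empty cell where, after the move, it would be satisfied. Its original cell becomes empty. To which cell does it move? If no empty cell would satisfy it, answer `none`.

Vacating (3,0). Empty cells in order:
  (0,1): 2/2 same-type → satisfied — stop here.

(0,1)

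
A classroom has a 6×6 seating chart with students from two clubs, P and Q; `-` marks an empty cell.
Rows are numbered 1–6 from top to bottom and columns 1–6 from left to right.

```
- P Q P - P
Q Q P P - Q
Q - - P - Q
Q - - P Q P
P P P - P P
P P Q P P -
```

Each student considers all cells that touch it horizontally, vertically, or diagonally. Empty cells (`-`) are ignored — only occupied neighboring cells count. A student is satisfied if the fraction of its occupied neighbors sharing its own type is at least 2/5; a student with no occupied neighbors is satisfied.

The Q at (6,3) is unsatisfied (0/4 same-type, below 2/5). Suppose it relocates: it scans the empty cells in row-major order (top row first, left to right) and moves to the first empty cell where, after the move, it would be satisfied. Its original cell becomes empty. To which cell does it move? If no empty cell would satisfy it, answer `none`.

Vacating (6,3). Empty cells in order:
  (1,1): 2/3 same-type → satisfied — stop here.

(1,1)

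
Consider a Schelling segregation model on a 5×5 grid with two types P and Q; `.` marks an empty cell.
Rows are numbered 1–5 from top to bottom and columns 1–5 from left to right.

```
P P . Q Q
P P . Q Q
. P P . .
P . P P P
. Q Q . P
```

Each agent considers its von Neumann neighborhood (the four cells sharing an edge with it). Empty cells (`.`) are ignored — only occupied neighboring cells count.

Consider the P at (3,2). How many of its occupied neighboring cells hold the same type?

Occupied neighbors of (3,2): (2,2)=P, (3,3)=P.
Same type (P): 2 of 2.

2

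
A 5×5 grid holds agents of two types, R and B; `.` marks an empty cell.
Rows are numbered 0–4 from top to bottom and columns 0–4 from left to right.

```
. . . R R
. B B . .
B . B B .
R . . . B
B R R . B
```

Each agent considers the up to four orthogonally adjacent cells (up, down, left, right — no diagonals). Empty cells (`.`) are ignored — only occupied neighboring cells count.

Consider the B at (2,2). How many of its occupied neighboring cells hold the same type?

Occupied neighbors of (2,2): (1,2)=B, (2,3)=B.
Same type (B): 2 of 2.

2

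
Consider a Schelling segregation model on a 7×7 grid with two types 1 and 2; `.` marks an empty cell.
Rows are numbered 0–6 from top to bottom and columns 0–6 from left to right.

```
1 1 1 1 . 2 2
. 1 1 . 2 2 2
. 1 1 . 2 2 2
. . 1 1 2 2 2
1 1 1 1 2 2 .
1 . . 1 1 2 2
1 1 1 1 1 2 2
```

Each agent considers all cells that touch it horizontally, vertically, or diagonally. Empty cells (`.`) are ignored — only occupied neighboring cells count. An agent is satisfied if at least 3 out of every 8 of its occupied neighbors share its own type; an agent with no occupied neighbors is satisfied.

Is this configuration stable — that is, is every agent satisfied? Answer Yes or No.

Yes

Row 0: (0,0)1 2/2 ✓ · (0,1)1 4/4 ✓ · (0,2)1 4/4 ✓ · (0,3)1 2/3 ✓ · (0,5)2 4/4 ✓ · (0,6)2 3/3 ✓
Row 1: (1,1)1 6/6 ✓ · (1,2)1 6/6 ✓ · (1,4)2 4/5 ✓ · (1,5)2 7/7 ✓ · (1,6)2 5/5 ✓
Row 2: (2,1)1 4/4 ✓ · (2,2)1 5/5 ✓ · (2,4)2 5/6 ✓ · (2,5)2 8/8 ✓ · (2,6)2 5/5 ✓
Row 3: (3,2)1 6/6 ✓ · (3,3)1 4/7 ✓ · (3,4)2 5/7 ✓ · (3,5)2 7/7 ✓ · (3,6)2 4/4 ✓
Row 4: (4,0)1 2/2 ✓ · (4,1)1 4/4 ✓ · (4,2)1 5/5 ✓ · (4,3)1 5/7 ✓ · (4,4)2 4/8 ✓ · (4,5)2 6/7 ✓
Row 5: (5,0)1 4/4 ✓ · (5,3)1 6/7 ✓ · (5,4)1 4/8 ✓ · (5,5)2 5/7 ✓ · (5,6)2 4/4 ✓
Row 6: (6,0)1 2/2 ✓ · (6,1)1 3/3 ✓ · (6,2)1 3/3 ✓ · (6,3)1 4/4 ✓ · (6,4)1 3/5 ✓ · (6,5)2 3/5 ✓ · (6,6)2 3/3 ✓
All meet the threshold, so the configuration is stable.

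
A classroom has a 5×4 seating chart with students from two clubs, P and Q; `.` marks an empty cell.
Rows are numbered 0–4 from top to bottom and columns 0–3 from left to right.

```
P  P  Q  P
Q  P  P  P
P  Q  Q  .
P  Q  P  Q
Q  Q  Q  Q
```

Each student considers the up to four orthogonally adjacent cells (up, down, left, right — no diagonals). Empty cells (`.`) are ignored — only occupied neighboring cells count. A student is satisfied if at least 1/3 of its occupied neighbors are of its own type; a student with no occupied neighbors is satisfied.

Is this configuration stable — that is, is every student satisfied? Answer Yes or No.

(0,0)P 1/2 ok
(0,1)P 2/3 ok
(0,2)Q 0/3 unhappy
(0,3)P 1/2 ok
(1,0)Q 0/3 unhappy
(1,1)P 2/4 ok
(1,2)P 2/4 ok
(1,3)P 2/2 ok
(2,0)P 1/3 ok
(2,1)Q 2/4 ok
(2,2)Q 1/3 ok
(3,0)P 1/3 ok
(3,1)Q 2/4 ok
(3,2)P 0/4 unhappy
(3,3)Q 1/2 ok
(4,0)Q 1/2 ok
(4,1)Q 3/3 ok
(4,2)Q 2/3 ok
(4,3)Q 2/2 ok
For instance (0,2) has only 0/3 same-type neighbors, below 1/3.

No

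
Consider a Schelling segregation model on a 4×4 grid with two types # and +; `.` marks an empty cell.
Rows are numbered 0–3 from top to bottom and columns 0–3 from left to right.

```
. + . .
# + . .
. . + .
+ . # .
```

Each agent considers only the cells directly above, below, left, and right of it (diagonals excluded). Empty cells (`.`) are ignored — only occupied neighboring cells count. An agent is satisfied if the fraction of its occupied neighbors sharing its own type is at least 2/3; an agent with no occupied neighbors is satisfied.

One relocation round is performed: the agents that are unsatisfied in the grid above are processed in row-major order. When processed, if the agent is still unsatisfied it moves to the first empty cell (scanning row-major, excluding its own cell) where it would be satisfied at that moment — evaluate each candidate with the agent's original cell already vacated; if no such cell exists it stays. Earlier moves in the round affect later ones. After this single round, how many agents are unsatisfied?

0

Initially unsatisfied (in order): (1,0), (1,1), (2,2), (3,2).
  (1,0) → (0,3).
  (1,1): now satisfied by earlier moves; stays.
  (2,2) → (0,0).
  (3,2): now satisfied by earlier moves; stays.
Resulting grid:
+ + . #
. + . .
. . . .
+ . # .
All satisfied now.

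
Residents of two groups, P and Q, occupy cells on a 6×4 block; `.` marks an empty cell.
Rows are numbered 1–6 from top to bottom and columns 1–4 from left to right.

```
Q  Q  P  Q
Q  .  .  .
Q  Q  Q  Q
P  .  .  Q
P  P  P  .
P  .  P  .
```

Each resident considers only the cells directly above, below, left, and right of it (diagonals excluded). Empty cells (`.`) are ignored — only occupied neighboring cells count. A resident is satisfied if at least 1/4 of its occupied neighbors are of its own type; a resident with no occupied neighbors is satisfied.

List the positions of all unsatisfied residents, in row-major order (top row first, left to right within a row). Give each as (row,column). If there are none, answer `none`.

Row 1: (1,1)Q 2/2 ok · (1,2)Q 1/2 ok · (1,3)P 0/2 unhappy · (1,4)Q 0/1 unhappy
Row 2: (2,1)Q 2/2 ok
Row 3: (3,1)Q 2/3 ok · (3,2)Q 2/2 ok · (3,3)Q 2/2 ok · (3,4)Q 2/2 ok
Row 4: (4,1)P 1/2 ok · (4,4)Q 1/1 ok
Row 5: (5,1)P 3/3 ok · (5,2)P 2/2 ok · (5,3)P 2/2 ok
Row 6: (6,1)P 1/1 ok · (6,3)P 1/1 ok

(1,3), (1,4)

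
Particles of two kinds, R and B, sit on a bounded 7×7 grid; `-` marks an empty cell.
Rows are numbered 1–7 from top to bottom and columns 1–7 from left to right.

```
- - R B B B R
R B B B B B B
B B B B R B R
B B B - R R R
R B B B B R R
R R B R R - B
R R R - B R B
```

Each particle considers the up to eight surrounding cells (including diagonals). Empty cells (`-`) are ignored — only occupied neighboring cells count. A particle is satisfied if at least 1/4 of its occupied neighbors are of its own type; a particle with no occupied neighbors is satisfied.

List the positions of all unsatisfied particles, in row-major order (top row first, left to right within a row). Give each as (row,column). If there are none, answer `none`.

(1,3)R 0/4 ✗
(1,4)B 4/5 ✓
(1,5)B 5/5 ✓
(1,6)B 4/5 ✓
(1,7)R 0/3 ✗
(2,1)R 0/3 ✗
(2,2)B 4/6 ✓
(2,3)B 6/7 ✓
(2,4)B 6/8 ✓
(2,5)B 7/8 ✓
(2,6)B 5/8 ✓
(2,7)B 3/5 ✓
(3,1)B 4/5 ✓
(3,2)B 7/8 ✓
(3,3)B 7/7 ✓
(3,4)B 5/7 ✓
(3,5)R 2/7 ✓
(3,6)B 3/8 ✓
(3,7)R 2/5 ✓
(4,1)B 4/5 ✓
(4,2)B 7/8 ✓
(4,3)B 7/7 ✓
(4,5)R 3/7 ✓
(4,6)R 6/8 ✓
(4,7)R 4/5 ✓
(5,1)R 2/5 ✓
(5,2)B 5/8 ✓
(5,3)B 5/7 ✓
(5,4)B 4/7 ✓
(5,5)B 1/6 ✗
(5,6)R 5/7 ✓
(5,7)R 3/4 ✓
(6,1)R 4/5 ✓
(6,2)R 5/8 ✓
(6,3)B 3/7 ✓
(6,4)R 2/7 ✓
(6,5)R 3/6 ✓
(6,7)B 1/4 ✓
(7,1)R 3/3 ✓
(7,2)R 4/5 ✓
(7,3)R 3/4 ✓
(7,5)B 0/3 ✗
(7,6)R 1/4 ✓
(7,7)B 1/2 ✓

(1,3), (1,7), (2,1), (5,5), (7,5)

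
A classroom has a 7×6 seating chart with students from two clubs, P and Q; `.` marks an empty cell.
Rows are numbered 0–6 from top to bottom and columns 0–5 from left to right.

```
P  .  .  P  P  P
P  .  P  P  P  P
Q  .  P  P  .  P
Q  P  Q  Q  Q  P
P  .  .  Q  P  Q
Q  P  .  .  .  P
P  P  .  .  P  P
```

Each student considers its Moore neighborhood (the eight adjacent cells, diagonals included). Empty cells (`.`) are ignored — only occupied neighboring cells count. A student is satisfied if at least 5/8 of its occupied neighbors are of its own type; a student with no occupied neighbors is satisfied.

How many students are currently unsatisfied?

Row 0: (0,0)P 1/1 ✓ · (0,3)P 4/4 ✓ · (0,4)P 5/5 ✓ · (0,5)P 3/3 ✓
Row 1: (1,0)P 1/2 ✗ · (1,2)P 4/4 ✓ · (1,3)P 6/6 ✓ · (1,4)P 7/7 ✓ · (1,5)P 4/4 ✓
Row 2: (2,0)Q 1/3 ✗ · (2,2)P 4/6 ✓ · (2,3)P 4/7 ✗ · (2,5)P 3/4 ✓
Row 3: (3,0)Q 1/3 ✗ · (3,1)P 2/5 ✗ · (3,2)Q 2/5 ✗ · (3,3)Q 3/6 ✗ · (3,4)Q 3/7 ✗ · (3,5)P 2/4 ✗
Row 4: (4,0)P 2/4 ✗ · (4,3)Q 3/4 ✓ · (4,4)P 2/6 ✗ · (4,5)Q 1/4 ✗
Row 5: (5,0)Q 0/4 ✗ · (5,1)P 3/4 ✓ · (5,5)P 3/4 ✓
Row 6: (6,0)P 2/3 ✓ · (6,1)P 2/3 ✓ · (6,4)P 2/2 ✓ · (6,5)P 2/2 ✓
Unsatisfied: (1,0), (2,0), (2,3), (3,0), (3,1), (3,2), (3,3), (3,4), (3,5), (4,0), (4,4), (4,5), (5,0) — 13 in total.

13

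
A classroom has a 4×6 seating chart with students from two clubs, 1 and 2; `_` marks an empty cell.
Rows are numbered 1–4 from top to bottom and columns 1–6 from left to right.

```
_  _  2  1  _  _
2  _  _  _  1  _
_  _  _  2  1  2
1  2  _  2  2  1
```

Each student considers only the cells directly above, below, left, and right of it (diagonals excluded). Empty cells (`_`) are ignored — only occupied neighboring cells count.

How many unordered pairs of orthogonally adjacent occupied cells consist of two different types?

7

Scan each occupied cell's neighbors to the right and below so each pair is counted once.
From row 1: 1 unlike of 1 pairs (running 1/1).
From row 2: 0 unlike of 1 pairs (running 1/2).
From row 3: 4 unlike of 5 pairs (running 5/7).
From row 4: 2 unlike of 3 pairs (running 7/10).
Total adjacent occupied pairs: 10; unlike-type pairs: 7.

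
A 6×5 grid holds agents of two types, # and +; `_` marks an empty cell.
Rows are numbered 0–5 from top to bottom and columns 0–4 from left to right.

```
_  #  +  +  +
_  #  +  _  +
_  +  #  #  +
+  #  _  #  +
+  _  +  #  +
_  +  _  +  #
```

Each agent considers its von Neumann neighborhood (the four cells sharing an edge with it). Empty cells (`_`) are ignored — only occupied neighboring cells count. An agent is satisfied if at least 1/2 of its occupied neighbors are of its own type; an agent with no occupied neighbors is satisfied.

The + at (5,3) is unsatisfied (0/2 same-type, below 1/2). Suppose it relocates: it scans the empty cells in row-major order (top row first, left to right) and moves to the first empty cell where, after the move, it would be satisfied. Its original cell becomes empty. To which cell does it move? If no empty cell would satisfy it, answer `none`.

(1,3)

Vacating (5,3). Empty cells in order:
  (0,0): 0/1 same-type → still unsatisfied.
  (1,0): 0/1 same-type → still unsatisfied.
  (1,3): 3/4 same-type → satisfied — stop here.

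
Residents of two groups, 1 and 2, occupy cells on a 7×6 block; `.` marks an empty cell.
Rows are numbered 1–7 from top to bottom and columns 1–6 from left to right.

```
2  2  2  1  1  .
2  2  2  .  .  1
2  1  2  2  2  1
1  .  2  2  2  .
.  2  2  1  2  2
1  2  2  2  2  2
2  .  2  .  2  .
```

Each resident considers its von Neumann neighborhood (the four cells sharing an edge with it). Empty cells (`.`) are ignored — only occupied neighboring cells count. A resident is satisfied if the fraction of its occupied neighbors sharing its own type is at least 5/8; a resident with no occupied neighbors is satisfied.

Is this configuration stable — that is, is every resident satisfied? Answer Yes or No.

No

(1,1)2 2/2 satisfied
(1,2)2 3/3 satisfied
(1,3)2 2/3 satisfied
(1,4)1 1/2 not
(1,5)1 1/1 satisfied
(2,1)2 3/3 satisfied
(2,2)2 3/4 satisfied
(2,3)2 3/3 satisfied
(2,6)1 1/1 satisfied
(3,1)2 1/3 not
(3,2)1 0/3 not
(3,3)2 3/4 satisfied
(3,4)2 3/3 satisfied
(3,5)2 2/3 satisfied
(3,6)1 1/2 not
(4,1)1 0/1 not
(4,3)2 3/3 satisfied
(4,4)2 3/4 satisfied
(4,5)2 3/3 satisfied
(5,2)2 2/2 satisfied
(5,3)2 3/4 satisfied
(5,4)1 0/4 not
(5,5)2 3/4 satisfied
(5,6)2 2/2 satisfied
(6,1)1 0/2 not
(6,2)2 2/3 satisfied
(6,3)2 4/4 satisfied
(6,4)2 2/3 satisfied
(6,5)2 4/4 satisfied
(6,6)2 2/2 satisfied
(7,1)2 0/1 not
(7,3)2 1/1 satisfied
(7,5)2 1/1 satisfied
For instance (1,4) has only 1/2 same-type neighbors, below 5/8.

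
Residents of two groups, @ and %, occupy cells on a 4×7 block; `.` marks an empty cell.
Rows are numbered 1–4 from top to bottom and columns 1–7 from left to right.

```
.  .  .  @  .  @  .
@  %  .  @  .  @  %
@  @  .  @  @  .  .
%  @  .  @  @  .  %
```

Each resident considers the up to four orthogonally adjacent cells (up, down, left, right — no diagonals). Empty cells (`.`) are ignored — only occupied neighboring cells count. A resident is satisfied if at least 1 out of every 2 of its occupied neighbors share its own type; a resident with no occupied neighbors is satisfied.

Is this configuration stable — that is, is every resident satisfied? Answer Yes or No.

Row 1: (1,4)@ 1/1 ✓ · (1,6)@ 1/1 ✓
Row 2: (2,1)@ 1/2 ✓ · (2,2)% 0/2 ✗ · (2,4)@ 2/2 ✓ · (2,6)@ 1/2 ✓ · (2,7)% 0/1 ✗
Row 3: (3,1)@ 2/3 ✓ · (3,2)@ 2/3 ✓ · (3,4)@ 3/3 ✓ · (3,5)@ 2/2 ✓
Row 4: (4,1)% 0/2 ✗ · (4,2)@ 1/2 ✓ · (4,4)@ 2/2 ✓ · (4,5)@ 2/2 ✓ · (4,7)% 0/0 ✓
For instance (2,2) has only 0/2 same-type neighbors, below 1/2.

No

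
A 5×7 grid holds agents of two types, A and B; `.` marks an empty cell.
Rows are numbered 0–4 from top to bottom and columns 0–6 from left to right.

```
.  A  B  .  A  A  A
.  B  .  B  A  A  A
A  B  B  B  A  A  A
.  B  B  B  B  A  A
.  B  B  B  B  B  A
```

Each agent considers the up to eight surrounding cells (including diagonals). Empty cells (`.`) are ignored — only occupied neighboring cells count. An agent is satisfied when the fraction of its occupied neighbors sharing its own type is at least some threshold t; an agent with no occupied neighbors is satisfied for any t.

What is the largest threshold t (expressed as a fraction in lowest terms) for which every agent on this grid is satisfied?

(0,1)A 0/2
(0,2)B 2/3
(0,4)A 3/4
(0,5)A 5/5
(0,6)A 3/3
(1,1)B 3/5
(1,3)B 3/6
(1,4)A 5/7
(1,5)A 8/8
(1,6)A 5/5
(2,0)A 0/3
(2,1)B 4/5
(2,2)B 7/7
(2,3)B 5/7
(2,4)A 4/8
(2,5)A 7/8
(2,6)A 5/5
(3,1)B 5/6
(3,2)B 8/8
(3,3)B 7/8
(3,4)B 5/8
(3,5)A 5/8
(3,6)A 4/5
(4,1)B 3/3
(4,2)B 5/5
(4,3)B 5/5
(4,4)B 4/5
(4,5)B 2/5
(4,6)A 2/3
The smallest same-type fraction is 0/2 at (0,1), which reduces to 0/1. Any threshold above that leaves this agent unsatisfied.

0/1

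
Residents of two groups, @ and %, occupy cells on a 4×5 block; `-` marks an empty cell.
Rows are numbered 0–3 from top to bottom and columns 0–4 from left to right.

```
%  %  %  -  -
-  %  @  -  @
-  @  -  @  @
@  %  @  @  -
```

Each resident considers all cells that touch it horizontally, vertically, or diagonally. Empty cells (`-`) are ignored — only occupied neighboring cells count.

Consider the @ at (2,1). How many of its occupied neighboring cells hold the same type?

3

Occupied neighbors of (2,1): (1,1)=%, (1,2)=@, (3,0)=@, (3,1)=%, (3,2)=@.
Same type (@): 3 of 5.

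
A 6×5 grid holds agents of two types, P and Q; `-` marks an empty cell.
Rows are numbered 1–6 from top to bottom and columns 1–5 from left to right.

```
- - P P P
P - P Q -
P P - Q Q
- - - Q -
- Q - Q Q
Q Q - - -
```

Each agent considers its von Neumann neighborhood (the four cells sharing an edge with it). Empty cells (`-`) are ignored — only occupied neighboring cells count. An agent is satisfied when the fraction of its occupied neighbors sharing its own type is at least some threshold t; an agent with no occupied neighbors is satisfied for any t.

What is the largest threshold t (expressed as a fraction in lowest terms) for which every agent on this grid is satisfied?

1/3

(1,3)P 2/2
(1,4)P 2/3
(1,5)P 1/1
(2,1)P 1/1
(2,3)P 1/2
(2,4)Q 1/3
(3,1)P 2/2
(3,2)P 1/1
(3,4)Q 3/3
(3,5)Q 1/1
(4,4)Q 2/2
(5,2)Q 1/1
(5,4)Q 2/2
(5,5)Q 1/1
(6,1)Q 1/1
(6,2)Q 2/2
The smallest same-type fraction is 1/3 at (2,4), which reduces to 1/3. Any threshold above that leaves this agent unsatisfied.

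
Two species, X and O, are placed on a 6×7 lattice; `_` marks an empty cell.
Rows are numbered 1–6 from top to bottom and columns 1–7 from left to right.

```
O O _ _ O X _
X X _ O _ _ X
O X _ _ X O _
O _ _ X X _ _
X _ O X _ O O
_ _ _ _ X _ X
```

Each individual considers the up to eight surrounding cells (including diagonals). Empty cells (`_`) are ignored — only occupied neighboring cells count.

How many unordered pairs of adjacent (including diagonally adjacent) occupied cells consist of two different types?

20

Scan each occupied cell's neighbors to the right and below (and the two forward diagonals) so each pair is counted once.
Row 1: O(1,1)–O(1,2)= O(1,1)–X(2,1)≠ O(1,1)–X(2,2)≠ O(1,2)–X(2,2)≠ O(1,2)–X(2,1)≠ O(1,5)–X(1,6)≠ O(1,5)–O(2,4)= X(1,6)–X(2,7)=  → 5/8 unlike.
Row 2: X(2,1)–X(2,2)= X(2,1)–O(3,1)≠ X(2,1)–X(3,2)= X(2,2)–X(3,2)= X(2,2)–O(3,1)≠ O(2,4)–X(3,5)≠ X(2,7)–O(3,6)≠  → 4/7 unlike.
Row 3: O(3,1)–X(3,2)≠ O(3,1)–O(4,1)= X(3,2)–O(4,1)≠ X(3,5)–O(3,6)≠ X(3,5)–X(4,5)= X(3,5)–X(4,4)= O(3,6)–X(4,5)≠  → 4/7 unlike.
Row 4: O(4,1)–X(5,1)≠ X(4,4)–X(4,5)= X(4,4)–X(5,4)= X(4,4)–O(5,3)≠ X(4,5)–O(5,6)≠ X(4,5)–X(5,4)=  → 3/6 unlike.
Row 5: O(5,3)–X(5,4)≠ X(5,4)–X(6,5)= O(5,6)–O(5,7)= O(5,6)–X(6,7)≠ O(5,6)–X(6,5)≠ O(5,7)–X(6,7)≠  → 4/6 unlike.
Total adjacent occupied pairs: 34; unlike-type pairs: 20.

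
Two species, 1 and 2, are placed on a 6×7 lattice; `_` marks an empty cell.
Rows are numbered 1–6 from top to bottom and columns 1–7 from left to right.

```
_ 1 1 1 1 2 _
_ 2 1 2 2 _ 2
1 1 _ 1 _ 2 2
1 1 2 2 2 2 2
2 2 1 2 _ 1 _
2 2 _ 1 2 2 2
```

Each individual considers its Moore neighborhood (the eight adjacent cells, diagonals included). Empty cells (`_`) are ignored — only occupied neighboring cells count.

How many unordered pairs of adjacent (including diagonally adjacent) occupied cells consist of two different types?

Scan each occupied cell's neighbors to the right and below (and the two forward diagonals) so each pair is counted once.
From row 1: 8 unlike of 16 pairs (running 8/16).
From row 2: 6 unlike of 12 pairs (running 14/28).
From row 3: 4 unlike of 15 pairs (running 18/43).
From row 4: 10 unlike of 20 pairs (running 28/63).
From row 5: 7 unlike of 14 pairs (running 35/77).
From row 6: 1 unlike of 4 pairs (running 36/81).
Total adjacent occupied pairs: 81; unlike-type pairs: 36.

36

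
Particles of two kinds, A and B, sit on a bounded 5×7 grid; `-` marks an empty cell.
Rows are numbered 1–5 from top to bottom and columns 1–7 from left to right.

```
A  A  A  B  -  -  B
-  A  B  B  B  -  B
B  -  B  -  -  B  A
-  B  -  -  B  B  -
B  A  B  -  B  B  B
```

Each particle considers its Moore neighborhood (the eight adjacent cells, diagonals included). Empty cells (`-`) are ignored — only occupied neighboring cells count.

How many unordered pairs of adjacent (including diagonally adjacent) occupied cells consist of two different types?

Scan each occupied cell's neighbors to the right and below (and the two forward diagonals) so each pair is counted once.
Row 1: A(1,1)–A(1,2)= A(1,1)–A(2,2)= A(1,2)–A(1,3)= A(1,2)–A(2,2)= A(1,2)–B(2,3)≠ A(1,3)–B(1,4)≠ A(1,3)–B(2,3)≠ A(1,3)–B(2,4)≠ A(1,3)–A(2,2)= B(1,4)–B(2,4)= B(1,4)–B(2,5)= B(1,4)–B(2,3)= B(1,7)–B(2,7)=  → 4/13 unlike.
Row 2: A(2,2)–B(2,3)≠ A(2,2)–B(3,3)≠ A(2,2)–B(3,1)≠ B(2,3)–B(2,4)= B(2,3)–B(3,3)= B(2,4)–B(2,5)= B(2,4)–B(3,3)= B(2,5)–B(3,6)= B(2,7)–A(3,7)≠ B(2,7)–B(3,6)=  → 4/10 unlike.
Row 3: B(3,1)–B(4,2)= B(3,3)–B(4,2)= B(3,6)–A(3,7)≠ B(3,6)–B(4,6)= B(3,6)–B(4,5)= A(3,7)–B(4,6)≠  → 2/6 unlike.
Row 4: B(4,2)–A(5,2)≠ B(4,2)–B(5,3)= B(4,2)–B(5,1)= B(4,5)–B(4,6)= B(4,5)–B(5,5)= B(4,5)–B(5,6)= B(4,6)–B(5,6)= B(4,6)–B(5,7)= B(4,6)–B(5,5)=  → 1/9 unlike.
Row 5: B(5,1)–A(5,2)≠ A(5,2)–B(5,3)≠ B(5,5)–B(5,6)= B(5,6)–B(5,7)=  → 2/4 unlike.
Total adjacent occupied pairs: 42; unlike-type pairs: 13.

13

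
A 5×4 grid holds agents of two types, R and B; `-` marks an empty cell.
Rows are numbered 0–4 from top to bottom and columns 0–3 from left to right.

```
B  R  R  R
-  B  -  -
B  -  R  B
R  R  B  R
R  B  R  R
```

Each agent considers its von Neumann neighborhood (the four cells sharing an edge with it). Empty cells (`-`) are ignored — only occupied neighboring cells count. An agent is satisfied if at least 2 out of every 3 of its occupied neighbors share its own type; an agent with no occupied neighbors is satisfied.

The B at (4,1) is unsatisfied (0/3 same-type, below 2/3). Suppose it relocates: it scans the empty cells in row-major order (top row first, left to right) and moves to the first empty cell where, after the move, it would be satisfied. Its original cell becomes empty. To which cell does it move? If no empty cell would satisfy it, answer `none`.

(1,0)

Vacating (4,1). Empty cells in order:
  (1,0): 3/3 same-type → satisfied — stop here.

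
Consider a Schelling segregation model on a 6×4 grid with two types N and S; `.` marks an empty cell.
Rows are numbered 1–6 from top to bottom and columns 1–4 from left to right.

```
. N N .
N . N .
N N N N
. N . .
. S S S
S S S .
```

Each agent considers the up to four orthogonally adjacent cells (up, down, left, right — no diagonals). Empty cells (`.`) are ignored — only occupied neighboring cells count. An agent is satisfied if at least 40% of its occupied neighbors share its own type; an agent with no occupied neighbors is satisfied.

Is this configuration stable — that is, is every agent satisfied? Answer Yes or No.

(1,2)N 1/1 ✓
(1,3)N 2/2 ✓
(2,1)N 1/1 ✓
(2,3)N 2/2 ✓
(3,1)N 2/2 ✓
(3,2)N 3/3 ✓
(3,3)N 3/3 ✓
(3,4)N 1/1 ✓
(4,2)N 1/2 ✓
(5,2)S 2/3 ✓
(5,3)S 3/3 ✓
(5,4)S 1/1 ✓
(6,1)S 1/1 ✓
(6,2)S 3/3 ✓
(6,3)S 2/2 ✓
All meet the threshold, so the configuration is stable.

Yes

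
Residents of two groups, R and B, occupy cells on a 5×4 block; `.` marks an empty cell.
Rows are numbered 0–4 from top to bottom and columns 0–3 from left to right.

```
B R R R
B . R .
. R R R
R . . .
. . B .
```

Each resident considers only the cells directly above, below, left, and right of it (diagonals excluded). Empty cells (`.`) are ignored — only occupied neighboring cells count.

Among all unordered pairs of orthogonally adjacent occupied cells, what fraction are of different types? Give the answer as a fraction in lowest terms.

1/8

Scan each occupied cell's neighbors to the right and below so each pair is counted once.
Row 0: B(0,0)–R(0,1)≠ B(0,0)–B(1,0)= R(0,1)–R(0,2)= R(0,2)–R(0,3)= R(0,2)–R(1,2)=  → 1/5 unlike.
Row 1: R(1,2)–R(2,2)=  → 0/1 unlike.
Row 2: R(2,1)–R(2,2)= R(2,2)–R(2,3)=  → 0/2 unlike.
Total adjacent occupied pairs: 8; unlike-type pairs: 1.
1/8 is already in lowest terms.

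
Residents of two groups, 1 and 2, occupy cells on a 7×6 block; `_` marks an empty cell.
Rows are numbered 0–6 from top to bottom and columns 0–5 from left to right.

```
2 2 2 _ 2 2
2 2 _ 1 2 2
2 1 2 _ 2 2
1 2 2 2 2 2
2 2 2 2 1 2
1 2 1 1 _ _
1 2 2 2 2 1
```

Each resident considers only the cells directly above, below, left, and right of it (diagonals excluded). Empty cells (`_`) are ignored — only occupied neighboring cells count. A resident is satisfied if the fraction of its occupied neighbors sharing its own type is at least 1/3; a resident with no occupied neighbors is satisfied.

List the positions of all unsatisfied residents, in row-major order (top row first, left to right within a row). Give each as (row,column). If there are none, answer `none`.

(1,3), (2,1), (3,0), (4,4), (5,2), (6,5)

(0,0)2 2/2 ok
(0,1)2 3/3 ok
(0,2)2 1/1 ok
(0,4)2 2/2 ok
(0,5)2 2/2 ok
(1,0)2 3/3 ok
(1,1)2 2/3 ok
(1,3)1 0/1 unhappy
(1,4)2 3/4 ok
(1,5)2 3/3 ok
(2,0)2 1/3 ok
(2,1)1 0/4 unhappy
(2,2)2 1/2 ok
(2,4)2 3/3 ok
(2,5)2 3/3 ok
(3,0)1 0/3 unhappy
(3,1)2 2/4 ok
(3,2)2 4/4 ok
(3,3)2 3/3 ok
(3,4)2 3/4 ok
(3,5)2 3/3 ok
(4,0)2 1/3 ok
(4,1)2 4/4 ok
(4,2)2 3/4 ok
(4,3)2 2/4 ok
(4,4)1 0/3 unhappy
(4,5)2 1/2 ok
(5,0)1 1/3 ok
(5,1)2 2/4 ok
(5,2)1 1/4 unhappy
(5,3)1 1/3 ok
(6,0)1 1/2 ok
(6,1)2 2/3 ok
(6,2)2 2/3 ok
(6,3)2 2/3 ok
(6,4)2 1/2 ok
(6,5)1 0/1 unhappy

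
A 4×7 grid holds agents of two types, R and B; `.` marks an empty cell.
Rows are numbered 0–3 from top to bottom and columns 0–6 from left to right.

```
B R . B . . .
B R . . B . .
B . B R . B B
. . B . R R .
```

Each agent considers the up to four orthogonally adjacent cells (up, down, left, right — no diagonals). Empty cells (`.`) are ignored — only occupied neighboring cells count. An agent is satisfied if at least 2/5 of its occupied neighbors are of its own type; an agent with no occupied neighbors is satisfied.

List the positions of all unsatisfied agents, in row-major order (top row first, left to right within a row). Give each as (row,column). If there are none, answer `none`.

(2,3)

(0,0)B 1/2 satisfied
(0,1)R 1/2 satisfied
(0,3)B 0/0 satisfied
(1,0)B 2/3 satisfied
(1,1)R 1/2 satisfied
(1,4)B 0/0 satisfied
(2,0)B 1/1 satisfied
(2,2)B 1/2 satisfied
(2,3)R 0/1 not
(2,5)B 1/2 satisfied
(2,6)B 1/1 satisfied
(3,2)B 1/1 satisfied
(3,4)R 1/1 satisfied
(3,5)R 1/2 satisfied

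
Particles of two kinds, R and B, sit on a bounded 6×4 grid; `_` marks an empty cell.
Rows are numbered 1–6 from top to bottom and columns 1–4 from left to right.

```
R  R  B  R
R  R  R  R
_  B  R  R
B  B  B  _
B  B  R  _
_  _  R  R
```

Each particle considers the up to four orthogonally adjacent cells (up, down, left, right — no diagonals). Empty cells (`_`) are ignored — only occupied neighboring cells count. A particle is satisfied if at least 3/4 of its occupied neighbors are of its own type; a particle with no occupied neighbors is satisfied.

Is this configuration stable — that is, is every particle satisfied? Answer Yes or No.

No

(1,1)R 2/2 ✓
(1,2)R 2/3 ✗
(1,3)B 0/3 ✗
(1,4)R 1/2 ✗
(2,1)R 2/2 ✓
(2,2)R 3/4 ✓
(2,3)R 3/4 ✓
(2,4)R 3/3 ✓
(3,2)B 1/3 ✗
(3,3)R 2/4 ✗
(3,4)R 2/2 ✓
(4,1)B 2/2 ✓
(4,2)B 4/4 ✓
(4,3)B 1/3 ✗
(5,1)B 2/2 ✓
(5,2)B 2/3 ✗
(5,3)R 1/3 ✗
(6,3)R 2/2 ✓
(6,4)R 1/1 ✓
For instance (1,2) has only 2/3 same-type neighbors, below 3/4.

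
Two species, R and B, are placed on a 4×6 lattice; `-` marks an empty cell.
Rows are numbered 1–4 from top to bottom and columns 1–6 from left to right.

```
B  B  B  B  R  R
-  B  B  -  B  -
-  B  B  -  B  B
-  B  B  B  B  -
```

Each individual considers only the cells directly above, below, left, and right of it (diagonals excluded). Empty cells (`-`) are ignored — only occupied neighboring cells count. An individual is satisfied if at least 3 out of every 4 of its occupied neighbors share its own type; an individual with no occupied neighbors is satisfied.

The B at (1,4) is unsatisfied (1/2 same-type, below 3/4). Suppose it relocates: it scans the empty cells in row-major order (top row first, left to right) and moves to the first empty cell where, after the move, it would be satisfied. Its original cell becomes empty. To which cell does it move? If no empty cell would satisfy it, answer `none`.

(2,1)

Vacating (1,4). Empty cells in order:
  (2,1): 2/2 same-type → satisfied — stop here.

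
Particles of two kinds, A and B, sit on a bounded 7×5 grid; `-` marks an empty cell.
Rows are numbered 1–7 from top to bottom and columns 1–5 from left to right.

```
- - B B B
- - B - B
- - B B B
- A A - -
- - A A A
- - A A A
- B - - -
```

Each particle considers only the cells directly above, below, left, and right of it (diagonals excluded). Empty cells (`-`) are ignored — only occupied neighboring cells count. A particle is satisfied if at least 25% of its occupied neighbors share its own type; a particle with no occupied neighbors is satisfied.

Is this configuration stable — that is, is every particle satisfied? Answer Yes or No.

Yes

Row 1: (1,3)B 2/2 ok · (1,4)B 2/2 ok · (1,5)B 2/2 ok
Row 2: (2,3)B 2/2 ok · (2,5)B 2/2 ok
Row 3: (3,3)B 2/3 ok · (3,4)B 2/2 ok · (3,5)B 2/2 ok
Row 4: (4,2)A 1/1 ok · (4,3)A 2/3 ok
Row 5: (5,3)A 3/3 ok · (5,4)A 3/3 ok · (5,5)A 2/2 ok
Row 6: (6,3)A 2/2 ok · (6,4)A 3/3 ok · (6,5)A 2/2 ok
Row 7: (7,2)B 0/0 ok
All meet the threshold, so the configuration is stable.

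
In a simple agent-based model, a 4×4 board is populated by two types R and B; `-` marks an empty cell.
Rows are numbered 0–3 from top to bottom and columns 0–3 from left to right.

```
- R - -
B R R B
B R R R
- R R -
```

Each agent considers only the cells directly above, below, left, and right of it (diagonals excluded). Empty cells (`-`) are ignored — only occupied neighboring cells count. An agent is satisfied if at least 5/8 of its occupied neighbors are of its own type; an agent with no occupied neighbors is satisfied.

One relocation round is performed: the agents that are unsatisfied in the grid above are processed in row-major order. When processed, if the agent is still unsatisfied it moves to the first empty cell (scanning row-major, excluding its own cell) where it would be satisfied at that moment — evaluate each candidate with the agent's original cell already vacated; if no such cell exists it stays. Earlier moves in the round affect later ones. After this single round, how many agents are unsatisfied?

Initially unsatisfied (in order): (1,0), (1,3), (2,0), (2,3).
  (1,0) → (0,3).
  (1,3): no empty cell satisfies it; stays.
  (2,0): no empty cell satisfies it; stays.
  (2,3) → (0,0).
Resulting grid:
R R - B
- R R B
B R R -
- R R -
Unsatisfied now: (1,3), (2,0).

2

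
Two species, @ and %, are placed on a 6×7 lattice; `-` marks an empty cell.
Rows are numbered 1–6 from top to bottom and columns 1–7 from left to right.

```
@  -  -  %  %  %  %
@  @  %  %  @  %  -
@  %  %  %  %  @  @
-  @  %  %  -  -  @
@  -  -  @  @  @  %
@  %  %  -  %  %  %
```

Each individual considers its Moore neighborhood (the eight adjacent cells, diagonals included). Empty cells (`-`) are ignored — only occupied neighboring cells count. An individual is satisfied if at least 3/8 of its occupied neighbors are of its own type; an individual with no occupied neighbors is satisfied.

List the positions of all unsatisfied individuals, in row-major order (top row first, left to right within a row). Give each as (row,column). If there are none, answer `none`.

Row 1: (1,1)@ 2/2 ✓ · (1,4)% 3/4 ✓ · (1,5)% 4/5 ✓ · (1,6)% 3/4 ✓ · (1,7)% 2/2 ✓
Row 2: (2,1)@ 3/4 ✓ · (2,2)@ 3/6 ✓ · (2,3)% 5/6 ✓ · (2,4)% 6/7 ✓ · (2,5)@ 1/8 ✗ · (2,6)% 4/7 ✓
Row 3: (3,1)@ 3/4 ✓ · (3,2)% 3/7 ✓ · (3,3)% 6/8 ✓ · (3,4)% 6/7 ✓ · (3,5)% 4/6 ✓ · (3,6)@ 3/5 ✓ · (3,7)@ 2/3 ✓
Row 4: (4,2)@ 2/5 ✓ · (4,3)% 4/6 ✓ · (4,4)% 4/6 ✓ · (4,7)@ 3/4 ✓
Row 5: (5,1)@ 2/3 ✓ · (5,4)@ 1/5 ✗ · (5,5)@ 2/5 ✓ · (5,6)@ 2/6 ✗ · (5,7)% 2/4 ✓
Row 6: (6,1)@ 1/2 ✓ · (6,2)% 1/3 ✗ · (6,3)% 1/2 ✓ · (6,5)% 1/4 ✗ · (6,6)% 3/5 ✓ · (6,7)% 2/3 ✓

(2,5), (5,4), (5,6), (6,2), (6,5)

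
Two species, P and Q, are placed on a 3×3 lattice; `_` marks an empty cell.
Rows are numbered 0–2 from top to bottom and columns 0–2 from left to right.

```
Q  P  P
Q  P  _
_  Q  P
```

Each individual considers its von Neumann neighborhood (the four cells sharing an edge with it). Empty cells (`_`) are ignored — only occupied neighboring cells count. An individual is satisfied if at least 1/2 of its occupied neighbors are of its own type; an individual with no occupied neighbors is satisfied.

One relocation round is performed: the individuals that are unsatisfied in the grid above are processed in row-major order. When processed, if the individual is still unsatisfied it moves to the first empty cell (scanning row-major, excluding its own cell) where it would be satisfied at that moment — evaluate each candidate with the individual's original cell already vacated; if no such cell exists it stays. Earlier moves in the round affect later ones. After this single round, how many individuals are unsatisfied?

Initially unsatisfied (in order): (1,1), (2,1), (2,2).
  (1,1) → (1,2).
  (2,1) → (2,0).
  (2,2): now satisfied by earlier moves; stays.
Resulting grid:
Q P P
Q _ P
Q _ P
All satisfied now.

0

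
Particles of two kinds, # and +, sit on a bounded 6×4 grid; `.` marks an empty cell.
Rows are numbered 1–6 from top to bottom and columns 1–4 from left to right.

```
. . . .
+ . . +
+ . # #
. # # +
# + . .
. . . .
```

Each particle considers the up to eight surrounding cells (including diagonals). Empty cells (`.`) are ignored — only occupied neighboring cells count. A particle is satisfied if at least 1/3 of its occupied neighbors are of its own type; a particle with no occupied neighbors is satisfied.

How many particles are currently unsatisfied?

3

(2,1)+ 1/1 satisfied
(2,4)+ 0/2 not
(3,1)+ 1/2 satisfied
(3,3)# 3/5 satisfied
(3,4)# 2/4 satisfied
(4,2)# 3/5 satisfied
(4,3)# 3/5 satisfied
(4,4)+ 0/3 not
(5,1)# 1/2 satisfied
(5,2)+ 0/3 not
Unsatisfied: (2,4), (4,4), (5,2) — 3 in total.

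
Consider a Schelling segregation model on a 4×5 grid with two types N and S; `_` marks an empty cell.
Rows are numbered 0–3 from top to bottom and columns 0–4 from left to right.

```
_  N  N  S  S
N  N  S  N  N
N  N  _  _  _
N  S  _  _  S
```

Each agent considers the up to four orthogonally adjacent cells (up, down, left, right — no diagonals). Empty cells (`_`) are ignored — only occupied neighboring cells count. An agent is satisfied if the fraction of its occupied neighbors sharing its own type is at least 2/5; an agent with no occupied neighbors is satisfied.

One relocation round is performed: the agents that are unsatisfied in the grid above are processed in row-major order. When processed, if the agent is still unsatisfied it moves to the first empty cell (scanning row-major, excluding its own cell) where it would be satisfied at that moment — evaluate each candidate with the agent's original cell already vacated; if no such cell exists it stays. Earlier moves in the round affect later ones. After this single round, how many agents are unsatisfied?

Initially unsatisfied (in order): (0,2), (0,3), (1,2), (1,3), (3,1).
  (0,2) → (0,0).
  (0,3): now satisfied by earlier moves; stays.
  (1,2) → (0,2).
  (1,3): now satisfied by earlier moves; stays.
  (3,1) → (2,4).
Resulting grid:
N N S S S
N N _ N N
N N _ _ S
N _ _ _ S
Unsatisfied now: (1,4).

1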